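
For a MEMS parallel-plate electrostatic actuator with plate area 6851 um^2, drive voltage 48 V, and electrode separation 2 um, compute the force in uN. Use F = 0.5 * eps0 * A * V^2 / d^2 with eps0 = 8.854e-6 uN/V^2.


Step 1: Identify parameters.
eps0 = 8.854e-6 uN/V^2, A = 6851 um^2, V = 48 V, d = 2 um
Step 2: Compute V^2 = 48^2 = 2304
Step 3: Compute d^2 = 2^2 = 4
Step 4: F = 0.5 * 8.854e-6 * 6851 * 2304 / 4
F = 17.47 uN


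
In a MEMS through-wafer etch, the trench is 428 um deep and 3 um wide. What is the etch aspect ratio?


Step 1: AR = depth / width
Step 2: AR = 428 / 3
AR = 142.7


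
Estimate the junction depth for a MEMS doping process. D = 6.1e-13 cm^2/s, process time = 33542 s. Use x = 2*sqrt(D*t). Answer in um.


Step 1: Compute D*t = 6.1e-13 * 33542 = 2.046062e-08 cm^2
Step 2: sqrt(D*t) = 1.43041e-04 cm
Step 3: x = 2 * 1.43041e-04 cm = 2.86082e-04 cm
Step 4: Convert to um (1 cm = 1e4 um): x = 2.861 um


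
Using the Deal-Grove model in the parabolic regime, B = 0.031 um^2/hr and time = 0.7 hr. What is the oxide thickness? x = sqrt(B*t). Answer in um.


Step 1: Compute B*t = 0.031 * 0.7 = 0.0217
Step 2: x = sqrt(0.0217)
x = 0.147 um


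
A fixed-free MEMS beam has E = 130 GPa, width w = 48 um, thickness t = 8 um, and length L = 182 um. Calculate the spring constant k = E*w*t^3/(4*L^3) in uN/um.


Step 1: Convert E to consistent units (1 GPa = 1000 uN/um^2).
E = 130 GPa = 130000 uN/um^2
Step 2: Compute t^3 = 8^3 = 512
Step 3: Compute L^3 = 182^3 = 6028568
Step 4: k = 130000 * 48 * 512 / (4 * 6028568)
k = 132.4892 uN/um


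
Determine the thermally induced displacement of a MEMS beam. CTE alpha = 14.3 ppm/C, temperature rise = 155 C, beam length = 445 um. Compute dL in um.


Step 1: Convert CTE: alpha = 14.3 ppm/C = 14.3e-6 /C
Step 2: dL = 14.3e-6 * 155 * 445
dL = 0.9863 um


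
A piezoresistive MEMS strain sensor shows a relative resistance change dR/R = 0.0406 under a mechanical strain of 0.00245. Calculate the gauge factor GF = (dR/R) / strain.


Step 1: Identify values.
dR/R = 0.0406, strain = 0.00245
Step 2: GF = (dR/R) / strain = 0.0406 / 0.00245
GF = 16.6


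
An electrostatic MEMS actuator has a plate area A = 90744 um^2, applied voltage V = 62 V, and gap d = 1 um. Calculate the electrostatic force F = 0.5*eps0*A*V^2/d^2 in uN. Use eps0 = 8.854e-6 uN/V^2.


Step 1: Identify parameters.
eps0 = 8.854e-6 uN/V^2, A = 90744 um^2, V = 62 V, d = 1 um
Step 2: Compute V^2 = 62^2 = 3844
Step 3: Compute d^2 = 1^2 = 1
Step 4: F = 0.5 * 8.854e-6 * 90744 * 3844 / 1
F = 1544.226 uN


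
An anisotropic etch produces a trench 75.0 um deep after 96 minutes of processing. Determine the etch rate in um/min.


Step 1: Etch rate = depth / time
Step 2: rate = 75.0 / 96
rate = 0.781 um/min


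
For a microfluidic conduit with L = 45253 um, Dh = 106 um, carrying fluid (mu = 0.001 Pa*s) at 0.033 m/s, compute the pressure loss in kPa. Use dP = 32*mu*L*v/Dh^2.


Step 1: Convert to SI: L = 45253e-6 m, Dh = 106e-6 m
Step 2: dP = 32 * 0.001 * 45253e-6 * 0.033 / (106e-6)^2
Step 3: dP = 4253.04 Pa
Step 4: Convert to kPa: dP = 4.25 kPa


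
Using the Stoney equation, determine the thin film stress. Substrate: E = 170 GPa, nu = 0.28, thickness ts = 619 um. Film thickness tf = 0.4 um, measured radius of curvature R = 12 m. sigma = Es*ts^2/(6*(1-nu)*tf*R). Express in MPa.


Step 1: Compute numerator: Es * ts^2 = 170 * 619^2 = 65137370 (GPa*um^2)
Step 2: Compute denominator (R in um): 6*(1-nu)*tf*R = 6*0.72*0.4*12e6 = 20736000.0 (um^2)
Step 3: sigma (GPa) = 65137370 / 20736000.0 = 3.14127e+00 GPa
Step 4: Convert to MPa (x1000): sigma = 3141.3 MPa


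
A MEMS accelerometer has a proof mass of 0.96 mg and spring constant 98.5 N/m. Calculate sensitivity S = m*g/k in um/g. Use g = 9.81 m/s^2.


Step 1: Convert mass: m = 0.96 mg = 9.60e-07 kg
Step 2: S = m * g / k = 9.60e-07 * 9.81 / 98.5
Step 3: S = 9.56e-08 m/g
Step 4: Convert to um/g: S = 0.096 um/g


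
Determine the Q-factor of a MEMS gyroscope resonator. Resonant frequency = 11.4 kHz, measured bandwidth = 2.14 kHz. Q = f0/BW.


Step 1: Q = f0 / bandwidth
Step 2: Q = 11.4 / 2.14
Q = 5.3


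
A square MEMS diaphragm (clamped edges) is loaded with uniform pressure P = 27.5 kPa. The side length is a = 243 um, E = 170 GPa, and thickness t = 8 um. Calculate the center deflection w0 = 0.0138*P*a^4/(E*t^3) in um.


Step 1: Convert pressure to compatible units (E is in GPa, so P in GPa).
P = 27.5 kPa = 27.5e-6 GPa
Step 2: Compute numerator: 0.0138 * P * a^4.
a^4 = 243^4 = 3486784401
numerator = 0.0138 * 27.5e-6 * 3486784401 = 1.3232e+03
Step 3: Compute denominator: E * t^3 = 170 * 8^3 = 87040
Step 4: w0 = numerator / denominator = 1.3232e+03 / 87040 = 0.0152 um


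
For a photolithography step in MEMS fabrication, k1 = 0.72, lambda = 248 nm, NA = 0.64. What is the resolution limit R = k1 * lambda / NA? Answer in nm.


Step 1: Identify values: k1 = 0.72, lambda = 248 nm, NA = 0.64
Step 2: R = k1 * lambda / NA
R = 0.72 * 248 / 0.64
R = 279.0 nm


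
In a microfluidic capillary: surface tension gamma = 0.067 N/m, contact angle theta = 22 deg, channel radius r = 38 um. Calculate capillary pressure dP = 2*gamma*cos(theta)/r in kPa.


Step 1: cos(22 deg) = 0.9272
Step 2: Convert r to m: r = 38e-6 m
Step 3: dP = 2 * 0.067 * 0.9272 / 38e-6 = 3269.6 Pa
Step 4: Convert Pa to kPa (divide by 1000).
dP = 3.27 kPa


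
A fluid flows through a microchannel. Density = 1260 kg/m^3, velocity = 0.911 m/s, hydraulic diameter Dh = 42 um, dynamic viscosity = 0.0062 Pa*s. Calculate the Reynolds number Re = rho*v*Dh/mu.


Step 1: Convert Dh to meters: Dh = 42e-6 m
Step 2: Re = rho * v * Dh / mu
Re = 1260 * 0.911 * 42e-6 / 0.0062
Re = 7.776


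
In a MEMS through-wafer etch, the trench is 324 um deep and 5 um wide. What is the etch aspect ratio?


Step 1: AR = depth / width
Step 2: AR = 324 / 5
AR = 64.8


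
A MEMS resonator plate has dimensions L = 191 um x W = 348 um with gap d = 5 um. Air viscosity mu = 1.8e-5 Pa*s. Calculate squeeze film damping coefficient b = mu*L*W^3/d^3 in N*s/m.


Step 1: Convert to SI.
L = 191e-6 m, W = 348e-6 m, d = 5e-6 m
Step 2: W^3 = (348e-6)^3 = 4.21e-11 m^3
Step 3: d^3 = (5e-6)^3 = 1.25e-16 m^3
Step 4: b = 1.8e-5 * 191e-6 * 4.21e-11 / 1.25e-16
b = 1.16e-03 N*s/m


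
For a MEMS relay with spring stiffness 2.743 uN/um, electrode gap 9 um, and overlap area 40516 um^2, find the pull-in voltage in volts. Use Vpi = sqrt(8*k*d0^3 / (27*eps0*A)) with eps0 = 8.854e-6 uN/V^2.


Step 1: Compute numerator: 8 * k * d0^3 = 8 * 2.743 * 9^3 = 15997.176
Step 2: Compute denominator: 27 * eps0 * A = 27 * 8.854e-6 * 40516 = 9.685674
Step 3: Vpi = sqrt(15997.176 / 9.685674)
Vpi = 40.64 V


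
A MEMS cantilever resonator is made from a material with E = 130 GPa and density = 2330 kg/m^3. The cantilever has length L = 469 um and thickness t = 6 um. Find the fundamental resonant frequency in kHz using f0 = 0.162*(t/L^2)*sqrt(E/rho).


Step 1: Convert units to SI.
t_SI = 6e-6 m, L_SI = 469e-6 m
Step 2: Calculate sqrt(E/rho).
sqrt(130e9 / 2330) = 7469.54 m/s
Step 3: Compute f0.
f0 = 0.162 * 6e-6 / (469e-6)^2 * 7469.54 = 33007.6 Hz = 33.01 kHz


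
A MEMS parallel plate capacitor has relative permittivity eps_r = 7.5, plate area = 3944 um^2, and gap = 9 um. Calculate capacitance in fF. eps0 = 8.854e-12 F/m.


Step 1: Convert area to m^2: A = 3944e-12 m^2
Step 2: Convert gap to m: d = 9e-6 m
Step 3: C = eps0 * eps_r * A / d
C = 8.854e-12 * 7.5 * 3944e-12 / 9e-6
Step 4: Convert to fF (multiply by 1e15).
C = 29.1 fF


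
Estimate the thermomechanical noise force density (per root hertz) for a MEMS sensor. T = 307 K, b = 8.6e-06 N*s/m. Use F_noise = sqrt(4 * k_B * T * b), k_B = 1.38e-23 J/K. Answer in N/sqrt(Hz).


Step 1: Compute 4 * k_B * T * b
= 4 * 1.38e-23 * 307 * 8.6e-06
= 1.4574e-25 N^2/Hz
Step 2: F_noise = sqrt(1.4574e-25)
F_noise = 3.82e-13 N/sqrt(Hz)


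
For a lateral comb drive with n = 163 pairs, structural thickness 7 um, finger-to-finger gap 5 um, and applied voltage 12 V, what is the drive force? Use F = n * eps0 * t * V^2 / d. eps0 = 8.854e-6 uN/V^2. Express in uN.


Step 1: Parameters: n=163, eps0=8.854e-6 uN/V^2, t=7 um, V=12 V, d=5 um
Step 2: V^2 = 144
Step 3: F = 163 * 8.854e-6 * 7 * 144 / 5
F = 0.291 uN


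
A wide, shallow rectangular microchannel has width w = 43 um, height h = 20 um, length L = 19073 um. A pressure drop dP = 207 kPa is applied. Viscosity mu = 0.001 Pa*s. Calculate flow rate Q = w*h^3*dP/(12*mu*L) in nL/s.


Step 1: Convert all dimensions to SI (meters).
w = 43e-6 m, h = 20e-6 m, L = 19073e-6 m, dP = 207e3 Pa
Step 2: Q = w * h^3 * dP / (12 * mu * L)
Q = 43e-6 * (20e-6)^3 * 207e3 / (12 * 0.001 * 19073e-6) = 3.111204e-10 m^3/s
Step 3: Convert Q from m^3/s to nL/s (1 m^3 = 1e12 nL, so multiply by 1e12).
Q = 311.12 nL/s


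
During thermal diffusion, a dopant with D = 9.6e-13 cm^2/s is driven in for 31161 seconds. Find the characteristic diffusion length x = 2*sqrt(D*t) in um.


Step 1: Compute D*t = 9.6e-13 * 31161 = 2.991456e-08 cm^2
Step 2: sqrt(D*t) = 1.72958e-04 cm
Step 3: x = 2 * 1.72958e-04 cm = 3.45916e-04 cm
Step 4: Convert to um (1 cm = 1e4 um): x = 3.459 um


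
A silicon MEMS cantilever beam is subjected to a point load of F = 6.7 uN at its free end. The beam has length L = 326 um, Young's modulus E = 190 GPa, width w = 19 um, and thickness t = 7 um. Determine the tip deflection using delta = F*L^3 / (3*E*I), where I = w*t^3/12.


Step 1: Calculate the second moment of area.
I = w * t^3 / 12 = 19 * 7^3 / 12 = 543.0833 um^4
Step 2: Convert E to consistent units (1 GPa = 1000 uN/um^2).
E = 190 GPa = 190000 uN/um^2
Step 3: Calculate tip deflection.
delta = F * L^3 / (3 * E * I)
delta = 6.7 * 326^3 / (3 * 190000 * 543.0833)
delta = 0.7499 um


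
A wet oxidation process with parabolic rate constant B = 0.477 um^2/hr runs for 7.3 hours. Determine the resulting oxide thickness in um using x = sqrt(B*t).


Step 1: Compute B*t = 0.477 * 7.3 = 3.4821
Step 2: x = sqrt(3.4821)
x = 1.866 um


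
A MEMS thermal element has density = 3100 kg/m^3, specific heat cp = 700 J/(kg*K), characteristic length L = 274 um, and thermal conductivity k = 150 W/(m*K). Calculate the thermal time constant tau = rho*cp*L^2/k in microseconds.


Step 1: Convert L to m: L = 274e-6 m
Step 2: L^2 = (274e-6)^2 = 7.5076e-08 m^2
Step 3: tau = 3100 * 700 * 7.5076e-08 / 150 = 1.08609947e-03 s
Step 4: Convert to microseconds (multiply by 1e6).
tau = 1086.099 us


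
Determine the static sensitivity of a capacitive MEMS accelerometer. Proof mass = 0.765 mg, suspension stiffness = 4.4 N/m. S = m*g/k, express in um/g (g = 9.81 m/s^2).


Step 1: Convert mass: m = 0.765 mg = 7.65e-07 kg
Step 2: S = m * g / k = 7.65e-07 * 9.81 / 4.4
Step 3: S = 1.71e-06 m/g
Step 4: Convert to um/g: S = 1.706 um/g


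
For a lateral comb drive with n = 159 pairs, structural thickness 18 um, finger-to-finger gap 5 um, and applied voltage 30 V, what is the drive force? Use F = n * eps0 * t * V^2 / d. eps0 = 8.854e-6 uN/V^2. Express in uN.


Step 1: Parameters: n=159, eps0=8.854e-6 uN/V^2, t=18 um, V=30 V, d=5 um
Step 2: V^2 = 900
Step 3: F = 159 * 8.854e-6 * 18 * 900 / 5
F = 4.561 uN


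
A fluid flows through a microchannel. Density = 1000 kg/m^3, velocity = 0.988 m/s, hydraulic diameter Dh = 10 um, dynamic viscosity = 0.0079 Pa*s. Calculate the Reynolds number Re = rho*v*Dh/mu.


Step 1: Convert Dh to meters: Dh = 10e-6 m
Step 2: Re = rho * v * Dh / mu
Re = 1000 * 0.988 * 10e-6 / 0.0079
Re = 1.251


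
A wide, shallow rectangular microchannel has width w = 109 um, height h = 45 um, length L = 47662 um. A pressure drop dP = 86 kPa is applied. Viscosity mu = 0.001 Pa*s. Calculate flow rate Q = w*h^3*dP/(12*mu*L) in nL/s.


Step 1: Convert all dimensions to SI (meters).
w = 109e-6 m, h = 45e-6 m, L = 47662e-6 m, dP = 86e3 Pa
Step 2: Q = w * h^3 * dP / (12 * mu * L)
Q = 109e-6 * (45e-6)^3 * 86e3 / (12 * 0.001 * 47662e-6) = 1.49351291e-09 m^3/s
Step 3: Convert Q from m^3/s to nL/s (1 m^3 = 1e12 nL, so multiply by 1e12).
Q = 1493.513 nL/s


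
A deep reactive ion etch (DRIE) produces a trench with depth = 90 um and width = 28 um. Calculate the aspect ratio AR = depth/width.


Step 1: AR = depth / width
Step 2: AR = 90 / 28
AR = 3.2


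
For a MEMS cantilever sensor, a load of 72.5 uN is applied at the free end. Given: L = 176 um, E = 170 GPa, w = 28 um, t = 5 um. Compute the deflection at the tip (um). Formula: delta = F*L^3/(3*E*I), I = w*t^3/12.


Step 1: Calculate the second moment of area.
I = w * t^3 / 12 = 28 * 5^3 / 12 = 291.6667 um^4
Step 2: Convert E to consistent units (1 GPa = 1000 uN/um^2).
E = 170 GPa = 170000 uN/um^2
Step 3: Calculate tip deflection.
delta = F * L^3 / (3 * E * I)
delta = 72.5 * 176^3 / (3 * 170000 * 291.6667)
delta = 2.6572 um


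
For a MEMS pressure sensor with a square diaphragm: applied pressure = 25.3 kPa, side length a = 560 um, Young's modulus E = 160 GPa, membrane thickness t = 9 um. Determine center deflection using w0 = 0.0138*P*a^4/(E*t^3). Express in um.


Step 1: Convert pressure to compatible units (E is in GPa, so P in GPa).
P = 25.3 kPa = 25.3e-6 GPa
Step 2: Compute numerator: 0.0138 * P * a^4.
a^4 = 560^4 = 98344960000
numerator = 0.0138 * 25.3e-6 * 98344960000 = 3.43362e+04
Step 3: Compute denominator: E * t^3 = 160 * 9^3 = 116640
Step 4: w0 = numerator / denominator = 3.43362e+04 / 116640 = 0.2944 um


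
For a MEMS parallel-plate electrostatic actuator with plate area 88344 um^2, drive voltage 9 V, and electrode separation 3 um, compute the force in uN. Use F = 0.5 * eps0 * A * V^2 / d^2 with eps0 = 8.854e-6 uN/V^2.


Step 1: Identify parameters.
eps0 = 8.854e-6 uN/V^2, A = 88344 um^2, V = 9 V, d = 3 um
Step 2: Compute V^2 = 9^2 = 81
Step 3: Compute d^2 = 3^2 = 9
Step 4: F = 0.5 * 8.854e-6 * 88344 * 81 / 9
F = 3.52 uN


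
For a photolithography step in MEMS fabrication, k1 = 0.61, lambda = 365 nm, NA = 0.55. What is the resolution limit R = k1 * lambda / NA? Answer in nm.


Step 1: Identify values: k1 = 0.61, lambda = 365 nm, NA = 0.55
Step 2: R = k1 * lambda / NA
R = 0.61 * 365 / 0.55
R = 404.8 nm


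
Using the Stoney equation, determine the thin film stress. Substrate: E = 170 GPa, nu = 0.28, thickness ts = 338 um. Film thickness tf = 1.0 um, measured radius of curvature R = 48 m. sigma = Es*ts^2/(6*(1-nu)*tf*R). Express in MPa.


Step 1: Compute numerator: Es * ts^2 = 170 * 338^2 = 19421480 (GPa*um^2)
Step 2: Compute denominator (R in um): 6*(1-nu)*tf*R = 6*0.72*1.0*48e6 = 207360000.0 (um^2)
Step 3: sigma (GPa) = 19421480 / 207360000.0 = 9.3661e-02 GPa
Step 4: Convert to MPa (x1000): sigma = 93.7 MPa


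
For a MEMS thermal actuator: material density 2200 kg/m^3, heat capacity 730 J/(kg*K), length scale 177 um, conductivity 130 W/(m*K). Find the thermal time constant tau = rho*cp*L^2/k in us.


Step 1: Convert L to m: L = 177e-6 m
Step 2: L^2 = (177e-6)^2 = 3.1329e-08 m^2
Step 3: tau = 2200 * 730 * 3.1329e-08 / 130 = 3.8703365e-04 s
Step 4: Convert to microseconds (multiply by 1e6).
tau = 387.034 us


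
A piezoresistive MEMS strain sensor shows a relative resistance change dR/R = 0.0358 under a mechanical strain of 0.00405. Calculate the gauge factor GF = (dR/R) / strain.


Step 1: Identify values.
dR/R = 0.0358, strain = 0.00405
Step 2: GF = (dR/R) / strain = 0.0358 / 0.00405
GF = 8.8


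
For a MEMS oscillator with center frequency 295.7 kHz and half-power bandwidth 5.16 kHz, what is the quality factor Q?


Step 1: Q = f0 / bandwidth
Step 2: Q = 295.7 / 5.16
Q = 57.3


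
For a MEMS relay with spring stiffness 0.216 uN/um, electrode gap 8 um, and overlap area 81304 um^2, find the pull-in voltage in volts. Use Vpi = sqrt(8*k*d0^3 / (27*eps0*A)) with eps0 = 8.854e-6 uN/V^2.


Step 1: Compute numerator: 8 * k * d0^3 = 8 * 0.216 * 8^3 = 884.736
Step 2: Compute denominator: 27 * eps0 * A = 27 * 8.854e-6 * 81304 = 19.436372
Step 3: Vpi = sqrt(884.736 / 19.436372)
Vpi = 6.75 V


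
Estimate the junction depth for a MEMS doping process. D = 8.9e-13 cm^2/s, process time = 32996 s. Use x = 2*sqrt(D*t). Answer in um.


Step 1: Compute D*t = 8.9e-13 * 32996 = 2.936644e-08 cm^2
Step 2: sqrt(D*t) = 1.71366e-04 cm
Step 3: x = 2 * 1.71366e-04 cm = 3.42732e-04 cm
Step 4: Convert to um (1 cm = 1e4 um): x = 3.427 um


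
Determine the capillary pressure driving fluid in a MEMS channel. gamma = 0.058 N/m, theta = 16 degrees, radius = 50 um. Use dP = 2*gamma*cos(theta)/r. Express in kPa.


Step 1: cos(16 deg) = 0.9613
Step 2: Convert r to m: r = 50e-6 m
Step 3: dP = 2 * 0.058 * 0.9613 / 50e-6 = 2230.2 Pa
Step 4: Convert Pa to kPa (divide by 1000).
dP = 2.23 kPa


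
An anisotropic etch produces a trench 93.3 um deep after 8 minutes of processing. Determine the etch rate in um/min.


Step 1: Etch rate = depth / time
Step 2: rate = 93.3 / 8
rate = 11.663 um/min


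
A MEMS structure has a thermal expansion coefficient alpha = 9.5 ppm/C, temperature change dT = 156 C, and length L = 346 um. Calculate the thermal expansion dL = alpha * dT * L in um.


Step 1: Convert CTE: alpha = 9.5 ppm/C = 9.5e-6 /C
Step 2: dL = 9.5e-6 * 156 * 346
dL = 0.5128 um


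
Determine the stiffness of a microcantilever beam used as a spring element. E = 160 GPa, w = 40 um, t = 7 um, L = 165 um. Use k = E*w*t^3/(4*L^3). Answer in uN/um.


Step 1: Convert E to consistent units (1 GPa = 1000 uN/um^2).
E = 160 GPa = 160000 uN/um^2
Step 2: Compute t^3 = 7^3 = 343
Step 3: Compute L^3 = 165^3 = 4492125
Step 4: k = 160000 * 40 * 343 / (4 * 4492125)
k = 122.1694 uN/um


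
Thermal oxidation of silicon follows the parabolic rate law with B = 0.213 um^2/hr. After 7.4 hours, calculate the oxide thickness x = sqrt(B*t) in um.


Step 1: Compute B*t = 0.213 * 7.4 = 1.5762
Step 2: x = sqrt(1.5762)
x = 1.255 um


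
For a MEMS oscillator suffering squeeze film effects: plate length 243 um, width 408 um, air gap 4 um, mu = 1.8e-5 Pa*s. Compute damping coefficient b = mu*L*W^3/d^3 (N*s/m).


Step 1: Convert to SI.
L = 243e-6 m, W = 408e-6 m, d = 4e-6 m
Step 2: W^3 = (408e-6)^3 = 6.79e-11 m^3
Step 3: d^3 = (4e-6)^3 = 6.40e-17 m^3
Step 4: b = 1.8e-5 * 243e-6 * 6.79e-11 / 6.40e-17
b = 4.64e-03 N*s/m


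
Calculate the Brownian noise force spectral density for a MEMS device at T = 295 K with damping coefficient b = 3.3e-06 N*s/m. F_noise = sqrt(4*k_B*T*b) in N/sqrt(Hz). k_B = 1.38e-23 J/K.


Step 1: Compute 4 * k_B * T * b
= 4 * 1.38e-23 * 295 * 3.3e-06
= 5.3737e-26 N^2/Hz
Step 2: F_noise = sqrt(5.3737e-26)
F_noise = 2.32e-13 N/sqrt(Hz)


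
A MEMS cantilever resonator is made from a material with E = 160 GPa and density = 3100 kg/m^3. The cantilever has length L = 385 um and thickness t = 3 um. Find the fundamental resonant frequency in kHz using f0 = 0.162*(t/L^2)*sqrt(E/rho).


Step 1: Convert units to SI.
t_SI = 3e-6 m, L_SI = 385e-6 m
Step 2: Calculate sqrt(E/rho).
sqrt(160e9 / 3100) = 7184.21 m/s
Step 3: Compute f0.
f0 = 0.162 * 3e-6 / (385e-6)^2 * 7184.21 = 23555.6 Hz = 23.56 kHz


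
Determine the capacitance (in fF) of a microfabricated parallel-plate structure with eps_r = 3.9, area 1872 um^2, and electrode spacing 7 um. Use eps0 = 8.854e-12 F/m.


Step 1: Convert area to m^2: A = 1872e-12 m^2
Step 2: Convert gap to m: d = 7e-6 m
Step 3: C = eps0 * eps_r * A / d
C = 8.854e-12 * 3.9 * 1872e-12 / 7e-6
Step 4: Convert to fF (multiply by 1e15).
C = 9.23 fF


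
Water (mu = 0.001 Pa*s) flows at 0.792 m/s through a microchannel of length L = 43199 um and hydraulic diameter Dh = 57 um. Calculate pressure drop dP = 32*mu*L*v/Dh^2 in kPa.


Step 1: Convert to SI: L = 43199e-6 m, Dh = 57e-6 m
Step 2: dP = 32 * 0.001 * 43199e-6 * 0.792 / (57e-6)^2
Step 3: dP = 336976.13 Pa
Step 4: Convert to kPa: dP = 336.98 kPa


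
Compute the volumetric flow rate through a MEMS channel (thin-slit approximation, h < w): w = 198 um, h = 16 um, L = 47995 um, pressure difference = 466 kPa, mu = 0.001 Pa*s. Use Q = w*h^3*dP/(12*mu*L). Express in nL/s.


Step 1: Convert all dimensions to SI (meters).
w = 198e-6 m, h = 16e-6 m, L = 47995e-6 m, dP = 466e3 Pa
Step 2: Q = w * h^3 * dP / (12 * mu * L)
Q = 198e-6 * (16e-6)^3 * 466e3 / (12 * 0.001 * 47995e-6) = 6.5619635e-10 m^3/s
Step 3: Convert Q from m^3/s to nL/s (1 m^3 = 1e12 nL, so multiply by 1e12).
Q = 656.196 nL/s


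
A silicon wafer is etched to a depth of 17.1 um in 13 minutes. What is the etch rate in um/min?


Step 1: Etch rate = depth / time
Step 2: rate = 17.1 / 13
rate = 1.315 um/min


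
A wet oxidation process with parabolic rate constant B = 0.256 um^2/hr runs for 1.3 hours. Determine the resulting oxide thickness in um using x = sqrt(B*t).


Step 1: Compute B*t = 0.256 * 1.3 = 0.3328
Step 2: x = sqrt(0.3328)
x = 0.577 um


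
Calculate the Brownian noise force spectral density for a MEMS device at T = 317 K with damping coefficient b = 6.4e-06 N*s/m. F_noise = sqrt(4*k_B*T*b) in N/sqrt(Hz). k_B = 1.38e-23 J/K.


Step 1: Compute 4 * k_B * T * b
= 4 * 1.38e-23 * 317 * 6.4e-06
= 1.1199e-25 N^2/Hz
Step 2: F_noise = sqrt(1.1199e-25)
F_noise = 3.35e-13 N/sqrt(Hz)


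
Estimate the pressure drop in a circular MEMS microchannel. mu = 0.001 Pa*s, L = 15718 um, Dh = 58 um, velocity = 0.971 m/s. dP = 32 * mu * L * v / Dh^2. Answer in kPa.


Step 1: Convert to SI: L = 15718e-6 m, Dh = 58e-6 m
Step 2: dP = 32 * 0.001 * 15718e-6 * 0.971 / (58e-6)^2
Step 3: dP = 145181.24 Pa
Step 4: Convert to kPa: dP = 145.18 kPa


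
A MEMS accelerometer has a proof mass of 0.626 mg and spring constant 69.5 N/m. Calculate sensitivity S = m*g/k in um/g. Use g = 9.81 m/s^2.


Step 1: Convert mass: m = 0.626 mg = 6.26e-07 kg
Step 2: S = m * g / k = 6.26e-07 * 9.81 / 69.5
Step 3: S = 8.84e-08 m/g
Step 4: Convert to um/g: S = 0.088 um/g


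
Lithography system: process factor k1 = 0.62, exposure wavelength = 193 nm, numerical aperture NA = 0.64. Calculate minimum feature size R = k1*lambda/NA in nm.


Step 1: Identify values: k1 = 0.62, lambda = 193 nm, NA = 0.64
Step 2: R = k1 * lambda / NA
R = 0.62 * 193 / 0.64
R = 187.0 nm


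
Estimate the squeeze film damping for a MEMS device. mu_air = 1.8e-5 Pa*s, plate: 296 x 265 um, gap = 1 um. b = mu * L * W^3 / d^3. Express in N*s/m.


Step 1: Convert to SI.
L = 296e-6 m, W = 265e-6 m, d = 1e-6 m
Step 2: W^3 = (265e-6)^3 = 1.86e-11 m^3
Step 3: d^3 = (1e-6)^3 = 1.00e-18 m^3
Step 4: b = 1.8e-5 * 296e-6 * 1.86e-11 / 1.00e-18
b = 9.92e-02 N*s/m


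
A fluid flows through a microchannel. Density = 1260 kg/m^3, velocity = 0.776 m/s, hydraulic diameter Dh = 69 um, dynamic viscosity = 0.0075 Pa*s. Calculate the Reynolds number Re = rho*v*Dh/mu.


Step 1: Convert Dh to meters: Dh = 69e-6 m
Step 2: Re = rho * v * Dh / mu
Re = 1260 * 0.776 * 69e-6 / 0.0075
Re = 8.995


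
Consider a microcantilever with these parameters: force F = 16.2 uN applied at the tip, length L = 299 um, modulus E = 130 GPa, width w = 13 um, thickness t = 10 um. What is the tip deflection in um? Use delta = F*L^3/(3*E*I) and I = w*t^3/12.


Step 1: Calculate the second moment of area.
I = w * t^3 / 12 = 13 * 10^3 / 12 = 1083.3333 um^4
Step 2: Convert E to consistent units (1 GPa = 1000 uN/um^2).
E = 130 GPa = 130000 uN/um^2
Step 3: Calculate tip deflection.
delta = F * L^3 / (3 * E * I)
delta = 16.2 * 299^3 / (3 * 130000 * 1083.3333)
delta = 1.0249 um


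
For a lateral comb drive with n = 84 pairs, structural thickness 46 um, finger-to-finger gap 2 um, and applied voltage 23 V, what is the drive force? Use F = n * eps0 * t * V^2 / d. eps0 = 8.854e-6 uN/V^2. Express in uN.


Step 1: Parameters: n=84, eps0=8.854e-6 uN/V^2, t=46 um, V=23 V, d=2 um
Step 2: V^2 = 529
Step 3: F = 84 * 8.854e-6 * 46 * 529 / 2
F = 9.049 uN


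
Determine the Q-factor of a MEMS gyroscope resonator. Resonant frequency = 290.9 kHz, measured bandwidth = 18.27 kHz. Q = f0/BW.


Step 1: Q = f0 / bandwidth
Step 2: Q = 290.9 / 18.27
Q = 15.9


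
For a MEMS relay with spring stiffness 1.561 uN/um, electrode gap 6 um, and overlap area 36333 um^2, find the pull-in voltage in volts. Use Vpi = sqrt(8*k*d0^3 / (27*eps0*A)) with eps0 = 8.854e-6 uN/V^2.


Step 1: Compute numerator: 8 * k * d0^3 = 8 * 1.561 * 6^3 = 2697.408
Step 2: Compute denominator: 27 * eps0 * A = 27 * 8.854e-6 * 36333 = 8.685694
Step 3: Vpi = sqrt(2697.408 / 8.685694)
Vpi = 17.62 V


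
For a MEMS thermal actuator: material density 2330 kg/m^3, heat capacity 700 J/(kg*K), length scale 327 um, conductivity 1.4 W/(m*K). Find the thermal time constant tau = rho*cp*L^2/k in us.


Step 1: Convert L to m: L = 327e-6 m
Step 2: L^2 = (327e-6)^2 = 1.06929e-07 m^2
Step 3: tau = 2330 * 700 * 1.06929e-07 / 1.4 = 1.24572285e-01 s
Step 4: Convert to microseconds (multiply by 1e6).
tau = 124572.285 us


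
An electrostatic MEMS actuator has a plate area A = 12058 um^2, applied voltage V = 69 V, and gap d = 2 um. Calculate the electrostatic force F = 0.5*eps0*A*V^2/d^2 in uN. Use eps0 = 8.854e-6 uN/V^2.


Step 1: Identify parameters.
eps0 = 8.854e-6 uN/V^2, A = 12058 um^2, V = 69 V, d = 2 um
Step 2: Compute V^2 = 69^2 = 4761
Step 3: Compute d^2 = 2^2 = 4
Step 4: F = 0.5 * 8.854e-6 * 12058 * 4761 / 4
F = 63.536 uN


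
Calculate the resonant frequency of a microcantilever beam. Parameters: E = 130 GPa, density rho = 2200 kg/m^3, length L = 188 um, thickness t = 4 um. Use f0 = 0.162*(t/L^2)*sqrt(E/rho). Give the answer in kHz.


Step 1: Convert units to SI.
t_SI = 4e-6 m, L_SI = 188e-6 m
Step 2: Calculate sqrt(E/rho).
sqrt(130e9 / 2200) = 7687.06 m/s
Step 3: Compute f0.
f0 = 0.162 * 4e-6 / (188e-6)^2 * 7687.06 = 140935.2 Hz = 140.94 kHz


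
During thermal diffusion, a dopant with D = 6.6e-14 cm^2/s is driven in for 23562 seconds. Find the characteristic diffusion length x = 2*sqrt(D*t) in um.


Step 1: Compute D*t = 6.6e-14 * 23562 = 1.555092e-09 cm^2
Step 2: sqrt(D*t) = 3.9435e-05 cm
Step 3: x = 2 * 3.9435e-05 cm = 7.887e-05 cm
Step 4: Convert to um (1 cm = 1e4 um): x = 0.789 um


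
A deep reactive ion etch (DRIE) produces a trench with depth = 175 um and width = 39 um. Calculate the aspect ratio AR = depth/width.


Step 1: AR = depth / width
Step 2: AR = 175 / 39
AR = 4.5


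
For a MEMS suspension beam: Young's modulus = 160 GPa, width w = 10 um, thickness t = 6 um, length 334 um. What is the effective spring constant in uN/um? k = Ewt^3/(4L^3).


Step 1: Convert E to consistent units (1 GPa = 1000 uN/um^2).
E = 160 GPa = 160000 uN/um^2
Step 2: Compute t^3 = 6^3 = 216
Step 3: Compute L^3 = 334^3 = 37259704
Step 4: k = 160000 * 10 * 216 / (4 * 37259704)
k = 2.3189 uN/um


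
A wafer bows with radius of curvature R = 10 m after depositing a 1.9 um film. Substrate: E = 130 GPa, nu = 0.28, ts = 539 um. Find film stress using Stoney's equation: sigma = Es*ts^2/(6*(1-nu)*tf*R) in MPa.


Step 1: Compute numerator: Es * ts^2 = 130 * 539^2 = 37767730 (GPa*um^2)
Step 2: Compute denominator (R in um): 6*(1-nu)*tf*R = 6*0.72*1.9*10e6 = 82080000.0 (um^2)
Step 3: sigma (GPa) = 37767730 / 82080000.0 = 4.60133e-01 GPa
Step 4: Convert to MPa (x1000): sigma = 460.1 MPa


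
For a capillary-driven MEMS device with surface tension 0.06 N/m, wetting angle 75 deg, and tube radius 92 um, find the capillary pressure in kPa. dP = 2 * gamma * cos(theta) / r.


Step 1: cos(75 deg) = 0.2588
Step 2: Convert r to m: r = 92e-6 m
Step 3: dP = 2 * 0.06 * 0.2588 / 92e-6 = 337.6 Pa
Step 4: Convert Pa to kPa (divide by 1000).
dP = 0.34 kPa


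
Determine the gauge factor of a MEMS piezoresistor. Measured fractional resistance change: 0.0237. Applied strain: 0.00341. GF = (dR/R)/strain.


Step 1: Identify values.
dR/R = 0.0237, strain = 0.00341
Step 2: GF = (dR/R) / strain = 0.0237 / 0.00341
GF = 7.0


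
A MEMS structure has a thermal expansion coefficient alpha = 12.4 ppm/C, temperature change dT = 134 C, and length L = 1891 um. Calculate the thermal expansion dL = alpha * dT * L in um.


Step 1: Convert CTE: alpha = 12.4 ppm/C = 12.4e-6 /C
Step 2: dL = 12.4e-6 * 134 * 1891
dL = 3.1421 um


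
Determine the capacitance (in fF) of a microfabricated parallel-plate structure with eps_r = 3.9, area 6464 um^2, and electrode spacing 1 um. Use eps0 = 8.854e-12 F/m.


Step 1: Convert area to m^2: A = 6464e-12 m^2
Step 2: Convert gap to m: d = 1e-6 m
Step 3: C = eps0 * eps_r * A / d
C = 8.854e-12 * 3.9 * 6464e-12 / 1e-6
Step 4: Convert to fF (multiply by 1e15).
C = 223.21 fF


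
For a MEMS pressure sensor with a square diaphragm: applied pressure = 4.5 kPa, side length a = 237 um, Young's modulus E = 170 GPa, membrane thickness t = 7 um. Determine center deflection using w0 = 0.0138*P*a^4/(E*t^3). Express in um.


Step 1: Convert pressure to compatible units (E is in GPa, so P in GPa).
P = 4.5 kPa = 4.5e-6 GPa
Step 2: Compute numerator: 0.0138 * P * a^4.
a^4 = 237^4 = 3154956561
numerator = 0.0138 * 4.5e-6 * 3154956561 = 1.959e+02
Step 3: Compute denominator: E * t^3 = 170 * 7^3 = 58310
Step 4: w0 = numerator / denominator = 1.959e+02 / 58310 = 0.0034 um


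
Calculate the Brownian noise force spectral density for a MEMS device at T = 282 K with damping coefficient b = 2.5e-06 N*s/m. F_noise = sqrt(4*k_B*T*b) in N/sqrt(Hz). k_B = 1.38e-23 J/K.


Step 1: Compute 4 * k_B * T * b
= 4 * 1.38e-23 * 282 * 2.5e-06
= 3.8916e-26 N^2/Hz
Step 2: F_noise = sqrt(3.8916e-26)
F_noise = 1.97e-13 N/sqrt(Hz)


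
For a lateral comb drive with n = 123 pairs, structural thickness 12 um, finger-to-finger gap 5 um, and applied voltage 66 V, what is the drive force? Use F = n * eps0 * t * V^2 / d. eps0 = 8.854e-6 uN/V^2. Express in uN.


Step 1: Parameters: n=123, eps0=8.854e-6 uN/V^2, t=12 um, V=66 V, d=5 um
Step 2: V^2 = 4356
Step 3: F = 123 * 8.854e-6 * 12 * 4356 / 5
F = 11.385 uN


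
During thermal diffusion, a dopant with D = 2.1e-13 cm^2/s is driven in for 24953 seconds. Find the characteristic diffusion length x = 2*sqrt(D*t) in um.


Step 1: Compute D*t = 2.1e-13 * 24953 = 5.24013e-09 cm^2
Step 2: sqrt(D*t) = 7.23887e-05 cm
Step 3: x = 2 * 7.23887e-05 cm = 1.447774e-04 cm
Step 4: Convert to um (1 cm = 1e4 um): x = 1.448 um


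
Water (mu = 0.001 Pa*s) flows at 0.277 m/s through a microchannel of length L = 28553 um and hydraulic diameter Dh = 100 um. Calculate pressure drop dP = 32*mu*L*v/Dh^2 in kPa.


Step 1: Convert to SI: L = 28553e-6 m, Dh = 100e-6 m
Step 2: dP = 32 * 0.001 * 28553e-6 * 0.277 / (100e-6)^2
Step 3: dP = 25309.38 Pa
Step 4: Convert to kPa: dP = 25.31 kPa


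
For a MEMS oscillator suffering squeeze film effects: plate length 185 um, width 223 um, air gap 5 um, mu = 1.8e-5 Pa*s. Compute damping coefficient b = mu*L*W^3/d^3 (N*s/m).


Step 1: Convert to SI.
L = 185e-6 m, W = 223e-6 m, d = 5e-6 m
Step 2: W^3 = (223e-6)^3 = 1.11e-11 m^3
Step 3: d^3 = (5e-6)^3 = 1.25e-16 m^3
Step 4: b = 1.8e-5 * 185e-6 * 1.11e-11 / 1.25e-16
b = 2.95e-04 N*s/m


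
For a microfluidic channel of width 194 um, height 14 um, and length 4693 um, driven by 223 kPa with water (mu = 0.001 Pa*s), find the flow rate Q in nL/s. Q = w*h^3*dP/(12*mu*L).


Step 1: Convert all dimensions to SI (meters).
w = 194e-6 m, h = 14e-6 m, L = 4693e-6 m, dP = 223e3 Pa
Step 2: Q = w * h^3 * dP / (12 * mu * L)
Q = 194e-6 * (14e-6)^3 * 223e3 / (12 * 0.001 * 4693e-6) = 2.10794318e-09 m^3/s
Step 3: Convert Q from m^3/s to nL/s (1 m^3 = 1e12 nL, so multiply by 1e12).
Q = 2107.943 nL/s


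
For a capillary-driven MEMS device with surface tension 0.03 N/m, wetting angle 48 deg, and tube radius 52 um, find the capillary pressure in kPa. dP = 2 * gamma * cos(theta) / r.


Step 1: cos(48 deg) = 0.6691
Step 2: Convert r to m: r = 52e-6 m
Step 3: dP = 2 * 0.03 * 0.6691 / 52e-6 = 772.0 Pa
Step 4: Convert Pa to kPa (divide by 1000).
dP = 0.77 kPa


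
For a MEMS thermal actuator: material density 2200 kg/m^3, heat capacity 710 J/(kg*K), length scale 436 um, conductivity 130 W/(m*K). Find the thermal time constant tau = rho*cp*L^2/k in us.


Step 1: Convert L to m: L = 436e-6 m
Step 2: L^2 = (436e-6)^2 = 1.90096e-07 m^2
Step 3: tau = 2200 * 710 * 1.90096e-07 / 130 = 2.28407655e-03 s
Step 4: Convert to microseconds (multiply by 1e6).
tau = 2284.077 us


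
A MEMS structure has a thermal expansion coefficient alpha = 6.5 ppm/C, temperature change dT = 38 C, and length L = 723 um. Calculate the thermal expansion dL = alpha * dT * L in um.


Step 1: Convert CTE: alpha = 6.5 ppm/C = 6.5e-6 /C
Step 2: dL = 6.5e-6 * 38 * 723
dL = 0.1786 um


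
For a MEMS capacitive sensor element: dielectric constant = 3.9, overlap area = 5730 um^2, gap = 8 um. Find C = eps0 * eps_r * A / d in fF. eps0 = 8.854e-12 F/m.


Step 1: Convert area to m^2: A = 5730e-12 m^2
Step 2: Convert gap to m: d = 8e-6 m
Step 3: C = eps0 * eps_r * A / d
C = 8.854e-12 * 3.9 * 5730e-12 / 8e-6
Step 4: Convert to fF (multiply by 1e15).
C = 24.73 fF


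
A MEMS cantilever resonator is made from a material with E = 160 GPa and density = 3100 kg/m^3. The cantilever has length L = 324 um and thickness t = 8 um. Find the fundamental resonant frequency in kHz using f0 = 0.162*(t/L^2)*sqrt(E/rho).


Step 1: Convert units to SI.
t_SI = 8e-6 m, L_SI = 324e-6 m
Step 2: Calculate sqrt(E/rho).
sqrt(160e9 / 3100) = 7184.21 m/s
Step 3: Compute f0.
f0 = 0.162 * 8e-6 / (324e-6)^2 * 7184.21 = 88694.0 Hz = 88.69 kHz


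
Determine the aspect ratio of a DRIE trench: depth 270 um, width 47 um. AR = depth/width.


Step 1: AR = depth / width
Step 2: AR = 270 / 47
AR = 5.7


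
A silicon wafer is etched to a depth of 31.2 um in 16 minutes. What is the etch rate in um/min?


Step 1: Etch rate = depth / time
Step 2: rate = 31.2 / 16
rate = 1.95 um/min


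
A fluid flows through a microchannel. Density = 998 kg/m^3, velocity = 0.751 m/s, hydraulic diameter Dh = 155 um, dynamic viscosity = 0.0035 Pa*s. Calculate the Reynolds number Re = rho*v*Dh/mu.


Step 1: Convert Dh to meters: Dh = 155e-6 m
Step 2: Re = rho * v * Dh / mu
Re = 998 * 0.751 * 155e-6 / 0.0035
Re = 33.192


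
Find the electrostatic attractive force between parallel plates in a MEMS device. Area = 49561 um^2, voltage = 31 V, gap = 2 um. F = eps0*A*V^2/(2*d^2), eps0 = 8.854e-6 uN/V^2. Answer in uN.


Step 1: Identify parameters.
eps0 = 8.854e-6 uN/V^2, A = 49561 um^2, V = 31 V, d = 2 um
Step 2: Compute V^2 = 31^2 = 961
Step 3: Compute d^2 = 2^2 = 4
Step 4: F = 0.5 * 8.854e-6 * 49561 * 961 / 4
F = 52.712 uN


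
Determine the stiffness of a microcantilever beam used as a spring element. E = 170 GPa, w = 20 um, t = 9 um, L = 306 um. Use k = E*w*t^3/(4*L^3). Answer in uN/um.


Step 1: Convert E to consistent units (1 GPa = 1000 uN/um^2).
E = 170 GPa = 170000 uN/um^2
Step 2: Compute t^3 = 9^3 = 729
Step 3: Compute L^3 = 306^3 = 28652616
Step 4: k = 170000 * 20 * 729 / (4 * 28652616)
k = 21.6263 uN/um


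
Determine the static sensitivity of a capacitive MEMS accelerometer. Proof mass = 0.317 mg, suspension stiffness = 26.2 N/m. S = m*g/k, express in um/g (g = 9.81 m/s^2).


Step 1: Convert mass: m = 0.317 mg = 3.17e-07 kg
Step 2: S = m * g / k = 3.17e-07 * 9.81 / 26.2
Step 3: S = 1.19e-07 m/g
Step 4: Convert to um/g: S = 0.119 um/g


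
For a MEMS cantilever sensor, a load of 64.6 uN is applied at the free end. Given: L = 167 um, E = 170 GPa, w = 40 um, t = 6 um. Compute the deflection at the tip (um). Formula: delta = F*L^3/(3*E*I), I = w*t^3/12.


Step 1: Calculate the second moment of area.
I = w * t^3 / 12 = 40 * 6^3 / 12 = 720.0 um^4
Step 2: Convert E to consistent units (1 GPa = 1000 uN/um^2).
E = 170 GPa = 170000 uN/um^2
Step 3: Calculate tip deflection.
delta = F * L^3 / (3 * E * I)
delta = 64.6 * 167^3 / (3 * 170000 * 720.0)
delta = 0.8194 um


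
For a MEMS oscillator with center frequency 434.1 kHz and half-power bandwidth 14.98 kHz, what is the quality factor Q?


Step 1: Q = f0 / bandwidth
Step 2: Q = 434.1 / 14.98
Q = 29.0


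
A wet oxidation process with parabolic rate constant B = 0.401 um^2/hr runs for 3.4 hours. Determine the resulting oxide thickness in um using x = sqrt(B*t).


Step 1: Compute B*t = 0.401 * 3.4 = 1.3634
Step 2: x = sqrt(1.3634)
x = 1.168 um


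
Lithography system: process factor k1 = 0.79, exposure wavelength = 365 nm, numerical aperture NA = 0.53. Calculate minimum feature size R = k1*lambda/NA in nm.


Step 1: Identify values: k1 = 0.79, lambda = 365 nm, NA = 0.53
Step 2: R = k1 * lambda / NA
R = 0.79 * 365 / 0.53
R = 544.1 nm


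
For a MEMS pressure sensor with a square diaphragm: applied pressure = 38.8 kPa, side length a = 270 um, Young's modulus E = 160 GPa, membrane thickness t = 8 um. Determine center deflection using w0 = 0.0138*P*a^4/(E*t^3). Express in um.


Step 1: Convert pressure to compatible units (E is in GPa, so P in GPa).
P = 38.8 kPa = 38.8e-6 GPa
Step 2: Compute numerator: 0.0138 * P * a^4.
a^4 = 270^4 = 5314410000
numerator = 0.0138 * 38.8e-6 * 5314410000 = 2.8455e+03
Step 3: Compute denominator: E * t^3 = 160 * 8^3 = 81920
Step 4: w0 = numerator / denominator = 2.8455e+03 / 81920 = 0.0347 um


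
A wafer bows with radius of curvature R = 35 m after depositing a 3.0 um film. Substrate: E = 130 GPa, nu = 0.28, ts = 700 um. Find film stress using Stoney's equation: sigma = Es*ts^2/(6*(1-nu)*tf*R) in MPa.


Step 1: Compute numerator: Es * ts^2 = 130 * 700^2 = 63700000 (GPa*um^2)
Step 2: Compute denominator (R in um): 6*(1-nu)*tf*R = 6*0.72*3.0*35e6 = 453600000.0 (um^2)
Step 3: sigma (GPa) = 63700000 / 453600000.0 = 1.40432e-01 GPa
Step 4: Convert to MPa (x1000): sigma = 140.4 MPa


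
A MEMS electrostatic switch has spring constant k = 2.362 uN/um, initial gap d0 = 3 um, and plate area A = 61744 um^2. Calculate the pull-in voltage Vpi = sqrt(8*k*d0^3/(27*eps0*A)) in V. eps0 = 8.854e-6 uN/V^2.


Step 1: Compute numerator: 8 * k * d0^3 = 8 * 2.362 * 3^3 = 510.192
Step 2: Compute denominator: 27 * eps0 * A = 27 * 8.854e-6 * 61744 = 14.760397
Step 3: Vpi = sqrt(510.192 / 14.760397)
Vpi = 5.88 V


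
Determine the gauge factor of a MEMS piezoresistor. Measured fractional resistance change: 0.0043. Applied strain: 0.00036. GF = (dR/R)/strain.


Step 1: Identify values.
dR/R = 0.0043, strain = 0.00036
Step 2: GF = (dR/R) / strain = 0.0043 / 0.00036
GF = 11.9


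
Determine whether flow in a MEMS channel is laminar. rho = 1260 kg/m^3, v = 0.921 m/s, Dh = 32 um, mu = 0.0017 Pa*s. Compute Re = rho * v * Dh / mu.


Step 1: Convert Dh to meters: Dh = 32e-6 m
Step 2: Re = rho * v * Dh / mu
Re = 1260 * 0.921 * 32e-6 / 0.0017
Re = 21.844
Since Re = 21.844 is below ~2300, the flow is laminar.


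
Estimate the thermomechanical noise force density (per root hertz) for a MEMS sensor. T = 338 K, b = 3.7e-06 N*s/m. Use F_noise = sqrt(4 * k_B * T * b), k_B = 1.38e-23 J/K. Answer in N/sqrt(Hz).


Step 1: Compute 4 * k_B * T * b
= 4 * 1.38e-23 * 338 * 3.7e-06
= 6.9033e-26 N^2/Hz
Step 2: F_noise = sqrt(6.9033e-26)
F_noise = 2.63e-13 N/sqrt(Hz)


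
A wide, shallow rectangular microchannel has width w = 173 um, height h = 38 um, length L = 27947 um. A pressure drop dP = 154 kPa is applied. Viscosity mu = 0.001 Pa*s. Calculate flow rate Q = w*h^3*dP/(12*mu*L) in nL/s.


Step 1: Convert all dimensions to SI (meters).
w = 173e-6 m, h = 38e-6 m, L = 27947e-6 m, dP = 154e3 Pa
Step 2: Q = w * h^3 * dP / (12 * mu * L)
Q = 173e-6 * (38e-6)^3 * 154e3 / (12 * 0.001 * 27947e-6) = 4.35914357e-09 m^3/s
Step 3: Convert Q from m^3/s to nL/s (1 m^3 = 1e12 nL, so multiply by 1e12).
Q = 4359.144 nL/s


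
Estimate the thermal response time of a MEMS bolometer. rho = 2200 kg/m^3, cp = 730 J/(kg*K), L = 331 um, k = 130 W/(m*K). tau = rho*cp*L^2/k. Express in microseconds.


Step 1: Convert L to m: L = 331e-6 m
Step 2: L^2 = (331e-6)^2 = 1.09561e-07 m^2
Step 3: tau = 2200 * 730 * 1.09561e-07 / 130 = 1.3535e-03 s
Step 4: Convert to microseconds (multiply by 1e6).
tau = 1353.5 us


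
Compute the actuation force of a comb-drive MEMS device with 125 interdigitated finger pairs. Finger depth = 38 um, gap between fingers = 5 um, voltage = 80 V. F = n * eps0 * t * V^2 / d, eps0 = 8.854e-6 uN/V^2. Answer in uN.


Step 1: Parameters: n=125, eps0=8.854e-6 uN/V^2, t=38 um, V=80 V, d=5 um
Step 2: V^2 = 6400
Step 3: F = 125 * 8.854e-6 * 38 * 6400 / 5
F = 53.832 uN
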